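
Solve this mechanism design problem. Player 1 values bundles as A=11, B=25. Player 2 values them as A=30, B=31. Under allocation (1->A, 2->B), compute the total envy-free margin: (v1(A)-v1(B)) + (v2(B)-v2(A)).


Step 1: Player 1's margin = v1(A) - v1(B) = 11 - 25 = -14
Step 2: Player 2's margin = v2(B) - v2(A) = 31 - 30 = 1
Step 3: Total margin = -14 + 1 = -13

-13


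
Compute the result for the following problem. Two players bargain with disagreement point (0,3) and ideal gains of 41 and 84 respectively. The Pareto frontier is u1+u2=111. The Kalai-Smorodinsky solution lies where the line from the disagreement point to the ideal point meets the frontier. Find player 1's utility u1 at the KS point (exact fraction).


Step 1: At the KS point, (u1-d1)/r1 = (u2-d2)/r2 = t and u1+u2 = 111
Step 2: u1 = d1 + r1*t and u2 = d2 + r2*t, so (d1 + r1*t) + (d2 + r2*t) = 111
Step 3: t = (111 - 0 - 3)/(41 + 84) = 108/125
Step 4: u1 = d1 + r1*t = 0 + 41 * 108/125 = 4428/125
Step 5: (Check: u2 = d2 + r2*t = 9447/125; u1+u2 = 4428/125 + 9447/125 = 111, on the frontier.)

4428/125


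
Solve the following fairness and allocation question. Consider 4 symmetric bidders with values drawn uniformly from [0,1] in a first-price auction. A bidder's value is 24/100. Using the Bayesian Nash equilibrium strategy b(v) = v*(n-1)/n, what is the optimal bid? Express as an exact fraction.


Step 1: The symmetric BNE bidding function is b(v) = v * (n-1) / n
Step 2: Substitute v = 6/25 and n = 4
Step 3: b = 6/25 * 3/4
Step 4: b = 9/50

9/50


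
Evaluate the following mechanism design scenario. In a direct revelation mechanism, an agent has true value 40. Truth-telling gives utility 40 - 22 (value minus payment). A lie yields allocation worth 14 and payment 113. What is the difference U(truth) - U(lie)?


Step 1: U(truth) = value - payment = 40 - 22 = 18
Step 2: U(lie) = allocation - payment = 14 - 113 = -99
Step 3: IC gap = 18 - (-99) = 117

117


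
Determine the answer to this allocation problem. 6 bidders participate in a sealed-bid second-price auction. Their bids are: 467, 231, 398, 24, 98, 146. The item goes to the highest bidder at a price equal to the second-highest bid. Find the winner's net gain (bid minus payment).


Step 1: Sort bids in descending order: 467, 398, 231, 146, 98, 24
Step 2: The winning bid is the highest: 467
Step 3: The payment equals the second-highest bid: 398
Step 4: Surplus = winner's bid - payment = 467 - 398 = 69

69


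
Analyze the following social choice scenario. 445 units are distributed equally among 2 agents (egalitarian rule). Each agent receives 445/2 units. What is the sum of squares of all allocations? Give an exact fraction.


Step 1: Each agent's share = 445/2
Step 2: Square of each share = (445/2)^2 = 198025/4
Step 3: Sum of squares = 2 * 198025/4 = 198025/2

198025/2


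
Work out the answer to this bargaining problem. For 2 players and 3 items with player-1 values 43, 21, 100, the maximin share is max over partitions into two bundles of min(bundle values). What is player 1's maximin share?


Step 1: Item values = 43, 21, 100
Step 2: Enumerate all 2-bundle partitions and take the smaller bundle:
  Partition 1: {43} vs {21,100} -> bundles 43, 121; min = 43
  Partition 2: {21} vs {43,100} -> bundles 21, 143; min = 21
  Partition 3: {100} vs {43,21} -> bundles 100, 64; min = 64
Step 3: MMS = max(43, 21, 64) = 64

64


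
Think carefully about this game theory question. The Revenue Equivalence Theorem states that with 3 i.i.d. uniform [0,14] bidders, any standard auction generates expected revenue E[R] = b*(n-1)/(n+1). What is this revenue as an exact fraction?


Step 1: By Revenue Equivalence, expected revenue = b*(n-1)/(n+1)
Step 2: Substituting n = 3, b = 14
Step 3: Revenue = 14*(3-1)/(3+1) = 14*2/4
Step 4: Revenue = 28/4 = 7

7


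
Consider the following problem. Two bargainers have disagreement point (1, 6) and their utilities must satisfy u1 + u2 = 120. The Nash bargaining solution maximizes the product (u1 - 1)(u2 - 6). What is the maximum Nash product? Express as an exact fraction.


Step 1: The Nash solution splits surplus symmetrically above the disagreement point
Step 2: u1 = (total + d1 - d2)/2 = (120 + 1 - 6)/2 = 115/2
Step 3: u2 = (total - d1 + d2)/2 = (120 - 1 + 6)/2 = 125/2
Step 4: Nash product = (115/2 - 1) * (125/2 - 6)
Step 5: = 113/2 * 113/2 = 12769/4

12769/4


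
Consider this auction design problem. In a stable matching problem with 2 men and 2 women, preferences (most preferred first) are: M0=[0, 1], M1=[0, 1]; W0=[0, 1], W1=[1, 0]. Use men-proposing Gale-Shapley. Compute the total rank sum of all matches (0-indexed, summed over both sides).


Step 1: Run Gale-Shapley (men propose, women hold best offer):
  M0 proposes to W0; she accepts
  M1 proposes to W0; rejected
  M1 proposes to W1; she accepts
Step 2: Final matching: W0-M0, W1-M1
Step 3: 0-indexed ranks (man's rank of his match, then woman's): 0 + 0 + 1 + 0
Step 4: Total rank sum = 1

1


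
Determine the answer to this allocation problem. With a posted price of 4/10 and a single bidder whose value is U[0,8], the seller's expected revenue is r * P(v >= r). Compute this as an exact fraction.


Step 1: Posted price r = 2/5, value support [0,8]
Step 2: P(v >= r) = (8 - 2/5)/8 = 19/20
Step 3: Expected revenue = r * P(v >= r) = 2/5 * 19/20
Step 4: Revenue = 19/50

19/50


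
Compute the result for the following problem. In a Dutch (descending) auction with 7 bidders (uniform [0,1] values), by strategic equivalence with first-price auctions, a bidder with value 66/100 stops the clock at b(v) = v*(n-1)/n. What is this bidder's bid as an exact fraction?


Step 1: Dutch auctions are strategically equivalent to first-price auctions
Step 2: The equilibrium bid is b(v) = v*(n-1)/n
Step 3: b = 33/50 * 6/7
Step 4: b = 99/175

99/175


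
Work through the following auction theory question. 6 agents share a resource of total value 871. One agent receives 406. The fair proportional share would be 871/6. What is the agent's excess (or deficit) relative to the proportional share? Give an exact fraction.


Step 1: Proportional share = 871/6
Step 2: Agent's actual allocation = 406
Step 3: Excess = 406 - 871/6 = 1565/6

1565/6


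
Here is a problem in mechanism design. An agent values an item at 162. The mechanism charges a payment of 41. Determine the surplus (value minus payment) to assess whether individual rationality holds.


Step 1: Surplus = value - payment = 162 - 41 = 121
Step 2: IR is satisfied (surplus >= 0)

121


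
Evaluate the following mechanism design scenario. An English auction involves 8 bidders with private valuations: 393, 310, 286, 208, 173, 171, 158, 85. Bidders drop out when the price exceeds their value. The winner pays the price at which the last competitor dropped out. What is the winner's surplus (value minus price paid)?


Step 1: Identify the highest value: 393
Step 2: Identify the second-highest value: 310
Step 3: The final price = second-highest value = 310
Step 4: Surplus = 393 - 310 = 83

83


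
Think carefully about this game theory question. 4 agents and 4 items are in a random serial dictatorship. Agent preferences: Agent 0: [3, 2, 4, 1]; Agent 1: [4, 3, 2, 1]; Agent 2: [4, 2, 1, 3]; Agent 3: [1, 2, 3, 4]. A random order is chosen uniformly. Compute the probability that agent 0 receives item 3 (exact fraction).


Step 1: Agent 0 wants item 3
Step 2: There are 24 possible orderings of agents
Step 3: In 20 orderings, agent 0 gets item 3
Step 4: Probability = 20/24 = 5/6

5/6


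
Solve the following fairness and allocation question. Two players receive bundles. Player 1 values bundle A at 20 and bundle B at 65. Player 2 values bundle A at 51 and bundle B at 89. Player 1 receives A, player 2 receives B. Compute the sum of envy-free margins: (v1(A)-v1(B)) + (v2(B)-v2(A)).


Step 1: Player 1's margin = v1(A) - v1(B) = 20 - 65 = -45
Step 2: Player 2's margin = v2(B) - v2(A) = 89 - 51 = 38
Step 3: Total margin = -45 + 38 = -7

-7


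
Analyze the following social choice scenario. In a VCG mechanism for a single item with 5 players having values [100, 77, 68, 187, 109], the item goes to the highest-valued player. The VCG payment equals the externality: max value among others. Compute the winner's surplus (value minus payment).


Step 1: The winner is the agent with the highest value: agent 3 with value 187
Step 2: Values of other agents: [100, 77, 68, 109]
Step 3: VCG payment = max of others' values = 109
Step 4: Surplus = 187 - 109 = 78

78


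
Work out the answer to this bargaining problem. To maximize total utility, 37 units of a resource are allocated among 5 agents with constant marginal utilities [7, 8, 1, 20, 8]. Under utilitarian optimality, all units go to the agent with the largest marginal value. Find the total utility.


Step 1: The marginal utilities are [7, 8, 1, 20, 8]
Step 2: The highest marginal utility is 20
Step 3: All 37 units go to that agent
Step 4: Total utility = 20 * 37 = 740

740


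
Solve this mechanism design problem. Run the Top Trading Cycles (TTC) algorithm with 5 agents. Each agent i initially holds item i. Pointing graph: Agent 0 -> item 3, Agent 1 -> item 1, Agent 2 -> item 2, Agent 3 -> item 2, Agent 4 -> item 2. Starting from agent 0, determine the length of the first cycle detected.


Step 1: Trace the pointer graph from agent 0: 0 -> 3 -> 2 -> 2
Step 2: A cycle is detected when we revisit agent 2
Step 3: The cycle is: 2 -> 2
Step 4: Cycle length = 1

1


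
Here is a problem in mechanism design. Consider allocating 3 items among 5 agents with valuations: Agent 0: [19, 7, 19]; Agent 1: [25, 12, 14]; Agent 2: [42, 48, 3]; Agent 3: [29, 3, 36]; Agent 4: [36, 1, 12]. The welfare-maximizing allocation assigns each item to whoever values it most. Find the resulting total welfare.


Step 1: For each item, find the maximum value among all agents.
Step 2: Item 0 -> Agent 2 (value 42)
Step 3: Item 1 -> Agent 2 (value 48)
Step 4: Item 2 -> Agent 3 (value 36)
Step 5: Total welfare = 42 + 48 + 36 = 126

126


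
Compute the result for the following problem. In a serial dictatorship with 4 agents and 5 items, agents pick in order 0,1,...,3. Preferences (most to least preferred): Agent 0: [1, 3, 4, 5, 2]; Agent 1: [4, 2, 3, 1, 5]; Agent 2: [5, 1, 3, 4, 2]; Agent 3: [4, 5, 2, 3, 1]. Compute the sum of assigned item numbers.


Step 1: Agent 0 picks item 1
Step 2: Agent 1 picks item 4
Step 3: Agent 2 picks item 5
Step 4: Agent 3 picks item 2
Step 5: Sum = 1 + 4 + 5 + 2 = 12

12


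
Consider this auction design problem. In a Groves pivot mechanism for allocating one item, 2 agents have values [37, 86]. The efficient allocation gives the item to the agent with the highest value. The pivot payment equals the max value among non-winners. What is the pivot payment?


Step 1: The efficient winner is agent 1 with value 86
Step 2: Other agents' values: [37]
Step 3: Pivot payment = max(others) = 37
Step 4: The winner pays 37

37


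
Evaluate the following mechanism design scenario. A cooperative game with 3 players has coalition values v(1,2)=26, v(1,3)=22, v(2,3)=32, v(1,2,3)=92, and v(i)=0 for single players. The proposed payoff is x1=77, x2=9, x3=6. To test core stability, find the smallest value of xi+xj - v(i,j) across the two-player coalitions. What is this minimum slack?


Step 1: Slack for coalition (1,2): x1+x2 - v12 = 86 - 26 = 60
Step 2: Slack for coalition (1,3): x1+x3 - v13 = 83 - 22 = 61
Step 3: Slack for coalition (2,3): x2+x3 - v23 = 15 - 32 = -17
Step 4: Minimum slack = min(60, 61, -17) = -17, attained by (2,3); coalition (2,3) can block (slack < 0), so the allocation is not in the core

-17


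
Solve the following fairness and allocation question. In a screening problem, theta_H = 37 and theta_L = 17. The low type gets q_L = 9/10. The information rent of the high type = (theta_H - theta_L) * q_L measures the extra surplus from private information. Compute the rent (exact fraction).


Step 1: theta_H - theta_L = 37 - 17 = 20
Step 2: Information rent = (theta_H - theta_L) * q_L
Step 3: = 20 * 9/10
Step 4: = 18

18


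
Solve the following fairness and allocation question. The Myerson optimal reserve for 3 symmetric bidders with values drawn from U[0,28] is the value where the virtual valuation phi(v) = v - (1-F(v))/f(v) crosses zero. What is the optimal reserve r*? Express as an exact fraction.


Step 1: For U[0,28], F(v) = v/28 and f(v) = 1/28
Step 2: phi(v) = v - (1 - v/28)/(1/28) = v - (28 - v) = 2v - 28
Step 3: Set phi(r*) = 0: 2r* - 28 = 0
Step 4: r* = 28/2 = 14 (the number of bidders n = 3 does not enter)

14


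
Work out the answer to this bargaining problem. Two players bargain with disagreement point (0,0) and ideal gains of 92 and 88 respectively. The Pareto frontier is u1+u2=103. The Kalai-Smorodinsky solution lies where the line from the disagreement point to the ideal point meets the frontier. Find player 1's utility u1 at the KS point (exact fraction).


Step 1: At the KS point, (u1-d1)/r1 = (u2-d2)/r2 = t and u1+u2 = 103
Step 2: u1 = d1 + r1*t and u2 = d2 + r2*t, so (d1 + r1*t) + (d2 + r2*t) = 103
Step 3: t = (103 - 0 - 0)/(92 + 88) = 103/180
Step 4: u1 = d1 + r1*t = 0 + 92 * 103/180 = 2369/45
Step 5: (Check: u2 = d2 + r2*t = 2266/45; u1+u2 = 2369/45 + 2266/45 = 103, on the frontier.)

2369/45


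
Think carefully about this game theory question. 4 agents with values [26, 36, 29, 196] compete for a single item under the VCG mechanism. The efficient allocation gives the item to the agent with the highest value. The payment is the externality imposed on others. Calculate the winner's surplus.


Step 1: The winner is the agent with the highest value: agent 3 with value 196
Step 2: Values of other agents: [26, 36, 29]
Step 3: VCG payment = max of others' values = 36
Step 4: Surplus = 196 - 36 = 160

160


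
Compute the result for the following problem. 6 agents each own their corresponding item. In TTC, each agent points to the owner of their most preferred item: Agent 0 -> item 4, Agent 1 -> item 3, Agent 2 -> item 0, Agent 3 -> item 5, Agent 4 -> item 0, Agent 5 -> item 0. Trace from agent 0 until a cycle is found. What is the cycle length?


Step 1: Trace the pointer graph from agent 0: 0 -> 4 -> 0
Step 2: A cycle is detected when we revisit agent 0
Step 3: The cycle is: 0 -> 4 -> 0
Step 4: Cycle length = 2

2


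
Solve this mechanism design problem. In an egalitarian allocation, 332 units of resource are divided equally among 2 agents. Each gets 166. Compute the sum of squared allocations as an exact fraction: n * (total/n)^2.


Step 1: Each agent's share = 332/2 = 166
Step 2: Square of each share = (166)^2 = 27556
Step 3: Sum of squares = 2 * 27556 = 55112

55112


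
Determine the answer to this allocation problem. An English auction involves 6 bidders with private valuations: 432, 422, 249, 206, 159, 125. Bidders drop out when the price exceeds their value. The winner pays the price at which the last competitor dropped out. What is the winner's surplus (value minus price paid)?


Step 1: Identify the highest value: 432
Step 2: Identify the second-highest value: 422
Step 3: The final price = second-highest value = 422
Step 4: Surplus = 432 - 422 = 10

10


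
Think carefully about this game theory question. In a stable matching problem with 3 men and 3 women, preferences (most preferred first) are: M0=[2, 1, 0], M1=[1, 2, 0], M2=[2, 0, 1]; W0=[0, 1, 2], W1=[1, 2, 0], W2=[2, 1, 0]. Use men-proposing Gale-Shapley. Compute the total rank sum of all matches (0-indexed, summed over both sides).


Step 1: Run Gale-Shapley (men propose, women hold best offer):
  M0 proposes to W2; she accepts
  M1 proposes to W1; she accepts
  M2 proposes to W2; she switches from M0
  M0 proposes to W1; rejected
  M0 proposes to W0; she accepts
Step 2: Final matching: W0-M0, W1-M1, W2-M2
Step 3: 0-indexed ranks (man's rank of his match, then woman's): 2 + 0 + 0 + 0 + 0 + 0
Step 4: Total rank sum = 2

2


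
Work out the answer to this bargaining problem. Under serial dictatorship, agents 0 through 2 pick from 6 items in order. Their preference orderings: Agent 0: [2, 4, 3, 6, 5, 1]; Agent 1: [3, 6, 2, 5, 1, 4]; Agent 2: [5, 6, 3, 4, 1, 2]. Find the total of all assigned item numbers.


Step 1: Agent 0 picks item 2
Step 2: Agent 1 picks item 3
Step 3: Agent 2 picks item 5
Step 4: Sum = 2 + 3 + 5 = 10

10


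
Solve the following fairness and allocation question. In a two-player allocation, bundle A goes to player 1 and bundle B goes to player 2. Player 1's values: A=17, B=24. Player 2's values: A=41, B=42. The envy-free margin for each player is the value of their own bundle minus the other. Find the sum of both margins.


Step 1: Player 1's margin = v1(A) - v1(B) = 17 - 24 = -7
Step 2: Player 2's margin = v2(B) - v2(A) = 42 - 41 = 1
Step 3: Total margin = -7 + 1 = -6

-6


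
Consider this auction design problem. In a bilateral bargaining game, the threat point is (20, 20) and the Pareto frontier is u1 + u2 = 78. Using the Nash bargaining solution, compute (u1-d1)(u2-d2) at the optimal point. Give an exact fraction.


Step 1: The Nash solution splits surplus symmetrically above the disagreement point
Step 2: u1 = (total + d1 - d2)/2 = (78 + 20 - 20)/2 = 39
Step 3: u2 = (total - d1 + d2)/2 = (78 - 20 + 20)/2 = 39
Step 4: Nash product = (39 - 20) * (39 - 20)
Step 5: = 19 * 19 = 361

361


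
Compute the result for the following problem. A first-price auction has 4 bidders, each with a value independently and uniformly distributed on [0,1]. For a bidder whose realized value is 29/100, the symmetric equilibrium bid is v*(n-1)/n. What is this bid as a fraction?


Step 1: The symmetric BNE bidding function is b(v) = v * (n-1) / n
Step 2: Substitute v = 29/100 and n = 4
Step 3: b = 29/100 * 3/4
Step 4: b = 87/400

87/400


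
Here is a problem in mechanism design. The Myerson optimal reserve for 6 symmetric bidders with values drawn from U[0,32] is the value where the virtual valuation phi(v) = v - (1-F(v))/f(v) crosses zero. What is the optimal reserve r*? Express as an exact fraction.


Step 1: For U[0,32], F(v) = v/32 and f(v) = 1/32
Step 2: phi(v) = v - (1 - v/32)/(1/32) = v - (32 - v) = 2v - 32
Step 3: Set phi(r*) = 0: 2r* - 32 = 0
Step 4: r* = 32/2 = 16 (the number of bidders n = 6 does not enter)

16


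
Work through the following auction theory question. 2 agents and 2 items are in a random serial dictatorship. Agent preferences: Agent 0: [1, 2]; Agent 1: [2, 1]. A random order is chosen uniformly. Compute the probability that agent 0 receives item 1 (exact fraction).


Step 1: Agent 0 wants item 1
Step 2: There are 2 possible orderings of agents
Step 3: In 2 orderings, agent 0 gets item 1
Step 4: Probability = 2/2 = 1

1


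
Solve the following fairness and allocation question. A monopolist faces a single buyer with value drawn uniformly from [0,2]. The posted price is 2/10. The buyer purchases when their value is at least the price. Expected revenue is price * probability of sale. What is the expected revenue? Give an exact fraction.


Step 1: Posted price r = 1/5, value support [0,2]
Step 2: P(v >= r) = (2 - 1/5)/2 = 9/10
Step 3: Expected revenue = r * P(v >= r) = 1/5 * 9/10
Step 4: Revenue = 9/50

9/50


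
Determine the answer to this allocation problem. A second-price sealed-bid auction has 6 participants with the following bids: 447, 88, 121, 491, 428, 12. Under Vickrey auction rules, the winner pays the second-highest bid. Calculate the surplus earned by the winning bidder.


Step 1: Sort bids in descending order: 491, 447, 428, 121, 88, 12
Step 2: The winning bid is the highest: 491
Step 3: The payment equals the second-highest bid: 447
Step 4: Surplus = winner's bid - payment = 491 - 447 = 44

44


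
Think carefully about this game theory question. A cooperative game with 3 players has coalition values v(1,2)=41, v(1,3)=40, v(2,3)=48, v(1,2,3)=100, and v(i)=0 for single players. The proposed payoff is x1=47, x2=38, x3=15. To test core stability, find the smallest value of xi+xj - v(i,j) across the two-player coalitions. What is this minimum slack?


Step 1: Slack for coalition (1,2): x1+x2 - v12 = 85 - 41 = 44
Step 2: Slack for coalition (1,3): x1+x3 - v13 = 62 - 40 = 22
Step 3: Slack for coalition (2,3): x2+x3 - v23 = 53 - 48 = 5
Step 4: Minimum slack = min(44, 22, 5) = 5, attained by (2,3); no pair can gain by deviating, so the allocation is in the core

5


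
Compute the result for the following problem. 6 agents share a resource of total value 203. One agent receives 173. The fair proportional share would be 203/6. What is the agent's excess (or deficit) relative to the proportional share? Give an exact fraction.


Step 1: Proportional share = 203/6
Step 2: Agent's actual allocation = 173
Step 3: Excess = 173 - 203/6 = 835/6

835/6


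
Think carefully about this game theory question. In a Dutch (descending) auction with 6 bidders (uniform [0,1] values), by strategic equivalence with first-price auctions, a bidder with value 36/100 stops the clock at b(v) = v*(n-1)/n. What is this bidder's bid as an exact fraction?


Step 1: Dutch auctions are strategically equivalent to first-price auctions
Step 2: The equilibrium bid is b(v) = v*(n-1)/n
Step 3: b = 9/25 * 5/6
Step 4: b = 3/10

3/10


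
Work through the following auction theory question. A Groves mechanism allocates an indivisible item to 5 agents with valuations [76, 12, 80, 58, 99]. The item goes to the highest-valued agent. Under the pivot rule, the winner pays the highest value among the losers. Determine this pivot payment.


Step 1: The efficient winner is agent 4 with value 99
Step 2: Other agents' values: [76, 12, 80, 58]
Step 3: Pivot payment = max(others) = 80
Step 4: The winner pays 80

80


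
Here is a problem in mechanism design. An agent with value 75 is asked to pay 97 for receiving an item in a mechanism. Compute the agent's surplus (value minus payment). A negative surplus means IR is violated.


Step 1: Surplus = value - payment = 75 - 97 = -22
Step 2: IR is violated (surplus < 0)

-22


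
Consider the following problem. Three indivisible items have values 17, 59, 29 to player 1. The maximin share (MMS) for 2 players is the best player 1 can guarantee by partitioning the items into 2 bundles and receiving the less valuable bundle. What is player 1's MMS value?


Step 1: Item values = 17, 59, 29
Step 2: Enumerate all 2-bundle partitions and take the smaller bundle:
  Partition 1: {17} vs {59,29} -> bundles 17, 88; min = 17
  Partition 2: {59} vs {17,29} -> bundles 59, 46; min = 46
  Partition 3: {29} vs {17,59} -> bundles 29, 76; min = 29
Step 3: MMS = max(17, 46, 29) = 46

46


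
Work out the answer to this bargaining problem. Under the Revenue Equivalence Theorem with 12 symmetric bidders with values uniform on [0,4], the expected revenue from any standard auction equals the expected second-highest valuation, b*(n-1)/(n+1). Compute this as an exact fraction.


Step 1: By Revenue Equivalence, expected revenue = b*(n-1)/(n+1)
Step 2: Substituting n = 12, b = 4
Step 3: Revenue = 4*(12-1)/(12+1) = 4*11/13
Step 4: Revenue = 44/13

44/13


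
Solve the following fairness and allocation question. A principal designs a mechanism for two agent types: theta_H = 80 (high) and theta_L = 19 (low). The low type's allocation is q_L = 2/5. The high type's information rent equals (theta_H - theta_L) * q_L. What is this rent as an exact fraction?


Step 1: theta_H - theta_L = 80 - 19 = 61
Step 2: Information rent = (theta_H - theta_L) * q_L
Step 3: = 61 * 2/5
Step 4: = 122/5

122/5


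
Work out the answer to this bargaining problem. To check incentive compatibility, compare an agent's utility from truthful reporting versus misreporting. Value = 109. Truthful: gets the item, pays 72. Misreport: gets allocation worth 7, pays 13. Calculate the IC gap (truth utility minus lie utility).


Step 1: U(truth) = value - payment = 109 - 72 = 37
Step 2: U(lie) = allocation - payment = 7 - 13 = -6
Step 3: IC gap = 37 - (-6) = 43

43


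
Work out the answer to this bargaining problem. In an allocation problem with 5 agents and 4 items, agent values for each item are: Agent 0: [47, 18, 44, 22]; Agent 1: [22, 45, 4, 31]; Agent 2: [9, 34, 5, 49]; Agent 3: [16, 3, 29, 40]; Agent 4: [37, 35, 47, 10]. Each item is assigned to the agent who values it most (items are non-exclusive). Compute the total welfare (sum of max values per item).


Step 1: For each item, find the maximum value among all agents.
Step 2: Item 0 -> Agent 0 (value 47)
Step 3: Item 1 -> Agent 1 (value 45)
Step 4: Item 2 -> Agent 4 (value 47)
Step 5: Item 3 -> Agent 2 (value 49)
Step 6: Total welfare = 47 + 45 + 47 + 49 = 188

188


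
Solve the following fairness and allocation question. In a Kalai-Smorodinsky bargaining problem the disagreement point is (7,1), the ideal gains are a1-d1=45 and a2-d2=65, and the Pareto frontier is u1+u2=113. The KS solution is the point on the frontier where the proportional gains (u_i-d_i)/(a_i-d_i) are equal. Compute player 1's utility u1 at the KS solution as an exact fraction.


Step 1: At the KS point, (u1-d1)/r1 = (u2-d2)/r2 = t and u1+u2 = 113
Step 2: u1 = d1 + r1*t and u2 = d2 + r2*t, so (d1 + r1*t) + (d2 + r2*t) = 113
Step 3: t = (113 - 7 - 1)/(45 + 65) = 105/110 = 21/22
Step 4: u1 = d1 + r1*t = 7 + 45 * 21/22 = 1099/22
Step 5: (Check: u2 = d2 + r2*t = 1387/22; u1+u2 = 1099/22 + 1387/22 = 113, on the frontier.)

1099/22


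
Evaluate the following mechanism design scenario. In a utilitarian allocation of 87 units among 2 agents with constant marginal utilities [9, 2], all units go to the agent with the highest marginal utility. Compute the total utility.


Step 1: The marginal utilities are [9, 2]
Step 2: The highest marginal utility is 9
Step 3: All 87 units go to that agent
Step 4: Total utility = 9 * 87 = 783

783


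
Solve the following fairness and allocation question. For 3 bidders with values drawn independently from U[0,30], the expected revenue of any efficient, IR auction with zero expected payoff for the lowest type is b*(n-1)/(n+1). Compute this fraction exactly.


Step 1: By Revenue Equivalence, expected revenue = b*(n-1)/(n+1)
Step 2: Substituting n = 3, b = 30
Step 3: Revenue = 30*(3-1)/(3+1) = 30*2/4
Step 4: Revenue = 60/4 = 15

15


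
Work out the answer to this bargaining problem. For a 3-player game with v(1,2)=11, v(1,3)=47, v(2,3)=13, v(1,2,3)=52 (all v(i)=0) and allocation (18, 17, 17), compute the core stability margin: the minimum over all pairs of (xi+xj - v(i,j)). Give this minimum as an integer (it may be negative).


Step 1: Slack for coalition (1,2): x1+x2 - v12 = 35 - 11 = 24
Step 2: Slack for coalition (1,3): x1+x3 - v13 = 35 - 47 = -12
Step 3: Slack for coalition (2,3): x2+x3 - v23 = 34 - 13 = 21
Step 4: Minimum slack = min(24, -12, 21) = -12, attained by (1,3); coalition (1,3) can block (slack < 0), so the allocation is not in the core

-12


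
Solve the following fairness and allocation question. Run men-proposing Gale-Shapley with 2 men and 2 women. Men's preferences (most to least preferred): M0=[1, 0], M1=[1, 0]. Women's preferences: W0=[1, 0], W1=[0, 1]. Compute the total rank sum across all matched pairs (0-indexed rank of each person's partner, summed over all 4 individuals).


Step 1: Run Gale-Shapley (men propose, women hold best offer):
  M0 proposes to W1; she accepts
  M1 proposes to W1; rejected
  M1 proposes to W0; she accepts
Step 2: Final matching: W0-M1, W1-M0
Step 3: 0-indexed ranks (man's rank of his match, then woman's): 1 + 0 + 0 + 0
Step 4: Total rank sum = 1

1


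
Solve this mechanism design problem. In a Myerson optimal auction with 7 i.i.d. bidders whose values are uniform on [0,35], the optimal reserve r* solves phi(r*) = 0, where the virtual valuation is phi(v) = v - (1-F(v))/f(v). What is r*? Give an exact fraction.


Step 1: For U[0,35], F(v) = v/35 and f(v) = 1/35
Step 2: phi(v) = v - (1 - v/35)/(1/35) = v - (35 - v) = 2v - 35
Step 3: Set phi(r*) = 0: 2r* - 35 = 0
Step 4: r* = 35/2 (the number of bidders n = 7 does not enter)

35/2


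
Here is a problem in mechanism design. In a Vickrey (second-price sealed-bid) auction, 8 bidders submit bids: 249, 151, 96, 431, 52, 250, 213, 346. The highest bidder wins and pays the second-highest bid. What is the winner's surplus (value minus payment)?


Step 1: Sort bids in descending order: 431, 346, 250, 249, 213, 151, 96, 52
Step 2: The winning bid is the highest: 431
Step 3: The payment equals the second-highest bid: 346
Step 4: Surplus = winner's bid - payment = 431 - 346 = 85

85


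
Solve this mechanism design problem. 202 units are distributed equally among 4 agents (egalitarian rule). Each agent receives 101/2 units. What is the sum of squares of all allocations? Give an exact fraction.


Step 1: Each agent's share = 202/4 = 101/2
Step 2: Square of each share = (101/2)^2 = 10201/4
Step 3: Sum of squares = 4 * 10201/4 = 10201

10201


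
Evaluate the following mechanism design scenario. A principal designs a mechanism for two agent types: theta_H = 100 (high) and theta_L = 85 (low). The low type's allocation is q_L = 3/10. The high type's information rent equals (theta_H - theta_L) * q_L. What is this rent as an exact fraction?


Step 1: theta_H - theta_L = 100 - 85 = 15
Step 2: Information rent = (theta_H - theta_L) * q_L
Step 3: = 15 * 3/10
Step 4: = 9/2

9/2


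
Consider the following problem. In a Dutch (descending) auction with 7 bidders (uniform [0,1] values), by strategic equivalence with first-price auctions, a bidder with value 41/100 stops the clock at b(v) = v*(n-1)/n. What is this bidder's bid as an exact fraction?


Step 1: Dutch auctions are strategically equivalent to first-price auctions
Step 2: The equilibrium bid is b(v) = v*(n-1)/n
Step 3: b = 41/100 * 6/7
Step 4: b = 123/350

123/350


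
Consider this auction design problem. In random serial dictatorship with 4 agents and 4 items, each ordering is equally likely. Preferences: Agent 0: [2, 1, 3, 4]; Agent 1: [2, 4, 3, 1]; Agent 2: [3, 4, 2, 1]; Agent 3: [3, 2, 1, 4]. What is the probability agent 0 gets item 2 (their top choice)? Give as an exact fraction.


Step 1: Agent 0 wants item 2
Step 2: There are 24 possible orderings of agents
Step 3: In 11 orderings, agent 0 gets item 2
Step 4: Probability = 11/24

11/24


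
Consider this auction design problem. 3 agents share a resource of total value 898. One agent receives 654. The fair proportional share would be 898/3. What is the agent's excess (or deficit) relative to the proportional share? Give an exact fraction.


Step 1: Proportional share = 898/3
Step 2: Agent's actual allocation = 654
Step 3: Excess = 654 - 898/3 = 1064/3

1064/3


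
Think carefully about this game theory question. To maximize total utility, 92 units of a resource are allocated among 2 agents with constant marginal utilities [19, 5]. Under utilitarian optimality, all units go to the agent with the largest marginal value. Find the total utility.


Step 1: The marginal utilities are [19, 5]
Step 2: The highest marginal utility is 19
Step 3: All 92 units go to that agent
Step 4: Total utility = 19 * 92 = 1748

1748


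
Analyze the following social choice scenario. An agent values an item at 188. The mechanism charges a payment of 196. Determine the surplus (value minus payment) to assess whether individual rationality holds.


Step 1: Surplus = value - payment = 188 - 196 = -8
Step 2: IR is violated (surplus < 0)

-8


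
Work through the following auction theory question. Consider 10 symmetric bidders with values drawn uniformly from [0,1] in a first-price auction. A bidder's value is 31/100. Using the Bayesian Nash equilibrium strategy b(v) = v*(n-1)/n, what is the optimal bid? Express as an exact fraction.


Step 1: The symmetric BNE bidding function is b(v) = v * (n-1) / n
Step 2: Substitute v = 31/100 and n = 10
Step 3: b = 31/100 * 9/10
Step 4: b = 279/1000

279/1000


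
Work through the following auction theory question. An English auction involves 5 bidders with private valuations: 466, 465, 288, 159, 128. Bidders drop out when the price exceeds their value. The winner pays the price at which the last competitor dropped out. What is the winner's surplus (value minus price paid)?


Step 1: Identify the highest value: 466
Step 2: Identify the second-highest value: 465
Step 3: The final price = second-highest value = 465
Step 4: Surplus = 466 - 465 = 1

1


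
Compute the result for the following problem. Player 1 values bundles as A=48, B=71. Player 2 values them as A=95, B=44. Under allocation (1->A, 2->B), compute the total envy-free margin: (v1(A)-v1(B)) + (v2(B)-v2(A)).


Step 1: Player 1's margin = v1(A) - v1(B) = 48 - 71 = -23
Step 2: Player 2's margin = v2(B) - v2(A) = 44 - 95 = -51
Step 3: Total margin = -23 + -51 = -74

-74


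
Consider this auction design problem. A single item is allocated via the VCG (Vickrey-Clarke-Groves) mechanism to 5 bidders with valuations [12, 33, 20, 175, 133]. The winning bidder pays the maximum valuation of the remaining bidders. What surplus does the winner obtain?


Step 1: The winner is the agent with the highest value: agent 3 with value 175
Step 2: Values of other agents: [12, 33, 20, 133]
Step 3: VCG payment = max of others' values = 133
Step 4: Surplus = 175 - 133 = 42

42


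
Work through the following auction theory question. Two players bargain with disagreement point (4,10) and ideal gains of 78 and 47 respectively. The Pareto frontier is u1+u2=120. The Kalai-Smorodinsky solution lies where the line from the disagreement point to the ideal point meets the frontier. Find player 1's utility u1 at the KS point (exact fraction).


Step 1: At the KS point, (u1-d1)/r1 = (u2-d2)/r2 = t and u1+u2 = 120
Step 2: u1 = d1 + r1*t and u2 = d2 + r2*t, so (d1 + r1*t) + (d2 + r2*t) = 120
Step 3: t = (120 - 4 - 10)/(78 + 47) = 106/125
Step 4: u1 = d1 + r1*t = 4 + 78 * 106/125 = 8768/125
Step 5: (Check: u2 = d2 + r2*t = 6232/125; u1+u2 = 8768/125 + 6232/125 = 120, on the frontier.)

8768/125


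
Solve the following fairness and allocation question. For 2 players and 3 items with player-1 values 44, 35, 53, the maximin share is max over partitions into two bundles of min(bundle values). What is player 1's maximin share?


Step 1: Item values = 44, 35, 53
Step 2: Enumerate all 2-bundle partitions and take the smaller bundle:
  Partition 1: {44} vs {35,53} -> bundles 44, 88; min = 44
  Partition 2: {35} vs {44,53} -> bundles 35, 97; min = 35
  Partition 3: {53} vs {44,35} -> bundles 53, 79; min = 53
Step 3: MMS = max(44, 35, 53) = 53

53


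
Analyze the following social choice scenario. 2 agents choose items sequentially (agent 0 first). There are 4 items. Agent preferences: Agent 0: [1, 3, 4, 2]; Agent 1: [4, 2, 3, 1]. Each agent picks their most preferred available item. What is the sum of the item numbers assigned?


Step 1: Agent 0 picks item 1
Step 2: Agent 1 picks item 4
Step 3: Sum = 1 + 4 = 5

5


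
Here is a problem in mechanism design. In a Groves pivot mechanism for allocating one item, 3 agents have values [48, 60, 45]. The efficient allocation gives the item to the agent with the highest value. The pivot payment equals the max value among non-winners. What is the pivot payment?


Step 1: The efficient winner is agent 1 with value 60
Step 2: Other agents' values: [48, 45]
Step 3: Pivot payment = max(others) = 48
Step 4: The winner pays 48

48


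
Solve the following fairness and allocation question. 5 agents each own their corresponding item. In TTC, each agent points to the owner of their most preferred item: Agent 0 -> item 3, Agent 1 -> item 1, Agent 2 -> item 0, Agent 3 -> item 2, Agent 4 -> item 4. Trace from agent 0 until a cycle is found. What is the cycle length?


Step 1: Trace the pointer graph from agent 0: 0 -> 3 -> 2 -> 0
Step 2: A cycle is detected when we revisit agent 0
Step 3: The cycle is: 0 -> 3 -> 2 -> 0
Step 4: Cycle length = 3

3


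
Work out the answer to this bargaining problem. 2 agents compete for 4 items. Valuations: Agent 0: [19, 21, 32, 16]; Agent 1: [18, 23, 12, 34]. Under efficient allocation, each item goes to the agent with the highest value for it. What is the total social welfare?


Step 1: For each item, find the maximum value among all agents.
Step 2: Item 0 -> Agent 0 (value 19)
Step 3: Item 1 -> Agent 1 (value 23)
Step 4: Item 2 -> Agent 0 (value 32)
Step 5: Item 3 -> Agent 1 (value 34)
Step 6: Total welfare = 19 + 23 + 32 + 34 = 108

108


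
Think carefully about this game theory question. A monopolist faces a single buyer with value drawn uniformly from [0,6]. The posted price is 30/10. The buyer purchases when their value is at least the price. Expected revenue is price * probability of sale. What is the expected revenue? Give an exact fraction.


Step 1: Posted price r = 3, value support [0,6]
Step 2: P(v >= r) = (6 - 3)/6 = 1/2
Step 3: Expected revenue = r * P(v >= r) = 3 * 1/2
Step 4: Revenue = 3/2

3/2


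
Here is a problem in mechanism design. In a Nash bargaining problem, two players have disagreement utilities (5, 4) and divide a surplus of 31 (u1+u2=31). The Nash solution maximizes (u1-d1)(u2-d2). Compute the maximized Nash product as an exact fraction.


Step 1: The Nash solution splits surplus symmetrically above the disagreement point
Step 2: u1 = (total + d1 - d2)/2 = (31 + 5 - 4)/2 = 16
Step 3: u2 = (total - d1 + d2)/2 = (31 - 5 + 4)/2 = 15
Step 4: Nash product = (16 - 5) * (15 - 4)
Step 5: = 11 * 11 = 121

121


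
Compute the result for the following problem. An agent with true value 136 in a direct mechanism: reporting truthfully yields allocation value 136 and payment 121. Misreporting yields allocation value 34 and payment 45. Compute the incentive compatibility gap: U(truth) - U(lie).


Step 1: U(truth) = value - payment = 136 - 121 = 15
Step 2: U(lie) = allocation - payment = 34 - 45 = -11
Step 3: IC gap = 15 - (-11) = 26

26


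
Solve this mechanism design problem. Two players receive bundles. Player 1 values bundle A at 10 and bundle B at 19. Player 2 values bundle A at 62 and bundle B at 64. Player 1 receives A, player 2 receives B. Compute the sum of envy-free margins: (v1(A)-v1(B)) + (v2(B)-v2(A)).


Step 1: Player 1's margin = v1(A) - v1(B) = 10 - 19 = -9
Step 2: Player 2's margin = v2(B) - v2(A) = 64 - 62 = 2
Step 3: Total margin = -9 + 2 = -7

-7


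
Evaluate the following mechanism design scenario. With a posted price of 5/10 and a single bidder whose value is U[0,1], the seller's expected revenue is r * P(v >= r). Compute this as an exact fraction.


Step 1: Posted price r = 1/2, value support [0,1]
Step 2: P(v >= r) = (1 - 1/2)/1 = 1/2
Step 3: Expected revenue = r * P(v >= r) = 1/2 * 1/2
Step 4: Revenue = 1/4

1/4


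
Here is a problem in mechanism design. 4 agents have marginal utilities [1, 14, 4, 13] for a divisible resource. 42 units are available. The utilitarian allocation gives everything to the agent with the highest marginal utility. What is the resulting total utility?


Step 1: The marginal utilities are [1, 14, 4, 13]
Step 2: The highest marginal utility is 14
Step 3: All 42 units go to that agent
Step 4: Total utility = 14 * 42 = 588

588


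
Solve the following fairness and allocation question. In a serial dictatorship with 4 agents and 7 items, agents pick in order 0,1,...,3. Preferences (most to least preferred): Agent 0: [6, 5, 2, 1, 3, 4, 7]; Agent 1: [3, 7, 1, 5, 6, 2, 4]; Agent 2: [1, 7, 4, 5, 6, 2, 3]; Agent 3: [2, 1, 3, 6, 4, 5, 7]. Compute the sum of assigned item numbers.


Step 1: Agent 0 picks item 6
Step 2: Agent 1 picks item 3
Step 3: Agent 2 picks item 1
Step 4: Agent 3 picks item 2
Step 5: Sum = 6 + 3 + 1 + 2 = 12

12


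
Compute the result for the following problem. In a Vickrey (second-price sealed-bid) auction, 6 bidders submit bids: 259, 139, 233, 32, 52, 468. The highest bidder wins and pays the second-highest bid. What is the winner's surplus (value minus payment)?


Step 1: Sort bids in descending order: 468, 259, 233, 139, 52, 32
Step 2: The winning bid is the highest: 468
Step 3: The payment equals the second-highest bid: 259
Step 4: Surplus = winner's bid - payment = 468 - 259 = 209

209
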